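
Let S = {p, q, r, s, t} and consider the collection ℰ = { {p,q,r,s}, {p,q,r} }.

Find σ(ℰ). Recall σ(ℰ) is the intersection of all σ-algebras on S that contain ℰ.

Initial family (4 sets): { ∅, {p,q,r}, {p,q,r,s}, S }.
Round 1. New:
  {t}  = ᶜ of {p,q,r,s}
  {s,t}  = ᶜ of {p,q,r}
  — 6 sets.
Round 2. New:
  {p,q,r,t}  = {p,q,r} ∪ {t}
  — 7 sets.
Round 3: 1 new —
  {s}  = ᶜ of {p,q,r,t}
  — 8 sets.
Round 4 adds nothing — fixpoint reached.

|σ(ℰ)| = 8.  σ(ℰ) = { ∅, {s}, {t}, {s,t}, {p,q,r}, {p,q,r,s}, {p,q,r,t}, S }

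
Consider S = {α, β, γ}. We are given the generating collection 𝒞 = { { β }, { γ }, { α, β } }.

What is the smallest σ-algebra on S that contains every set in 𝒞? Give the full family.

σ(𝒞) (8 sets): { {  }, { α }, { β }, { γ }, { α, β }, { α, γ }, { β, γ }, S }

Check:
Begin from { {  }, { β }, { γ }, { α, β }, S } (that is, 𝒞 plus ∅ and S).
Iteration 1 adds 2:
  { α, γ }  = { β }ᶜ
  { β, γ }  = { γ } ∪ { β }
  — 7 sets.
Iteration 2. New:
  { α }  = { β, γ }ᶜ
  — 8 sets.
After Iteration 3 the family is unchanged; done.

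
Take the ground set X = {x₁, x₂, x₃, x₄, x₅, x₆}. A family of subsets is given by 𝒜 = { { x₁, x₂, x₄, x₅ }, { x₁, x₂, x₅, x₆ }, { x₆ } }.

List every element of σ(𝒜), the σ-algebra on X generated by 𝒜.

Start: 𝒜 ∪ {∅, X} = { {  }, { x₆ }, { x₁, x₂, x₄, x₅ }, { x₁, x₂, x₅, x₆ }, X }.
Round 1 adds 4:
  { x₃, x₄ }  = ᶜ of { x₁, x₂, x₅, x₆ }
  { x₃, x₆ }  = ᶜ of { x₁, x₂, x₄, x₅ }
  { x₁, x₂, x₃, x₄, x₅ }  = ᶜ of { x₆ }
  { x₁, x₂, x₄, x₅, x₆ }  = { x₁, x₂, x₅, x₆ } ∪ { x₁, x₂, x₄, x₅ }
  [9 total]
Round 2 (3 new):
  { x₃ }  = ᶜ of { x₁, x₂, x₄, x₅, x₆ }
  { x₃, x₄, x₆ }  = { x₃, x₄ } ∪ { x₆ }
  { x₁, x₂, x₃, x₅, x₆ }  = { x₃, x₆ } ∪ { x₁, x₂, x₅, x₆ }
  [12 total]
Round 3. New:
  { x₄ }  = ᶜ of { x₁, x₂, x₃, x₅, x₆ }
  { x₁, x₂, x₅ }  = ᶜ of { x₃, x₄, x₆ }
  [14 total]
Round 4 adds 2:
  { x₄, x₆ }  = { x₄ } ∪ { x₆ }
  { x₁, x₂, x₃, x₅ }  = { x₃ } ∪ { x₁, x₂, x₅ }
  [16 total]
Round 5: stable.

σ(𝒜) = { {  }, { x₃ }, { x₄ }, { x₆ }, { x₃, x₄ }, { x₃, x₆ }, { x₄, x₆ }, { x₁, x₂, x₅ }, { x₃, x₄, x₆ }, { x₁, x₂, x₃, x₅ }, { x₁, x₂, x₄, x₅ }, { x₁, x₂, x₅, x₆ }, { x₁, x₂, x₃, x₄, x₅ }, { x₁, x₂, x₃, x₅, x₆ }, { x₁, x₂, x₄, x₅, x₆ }, X }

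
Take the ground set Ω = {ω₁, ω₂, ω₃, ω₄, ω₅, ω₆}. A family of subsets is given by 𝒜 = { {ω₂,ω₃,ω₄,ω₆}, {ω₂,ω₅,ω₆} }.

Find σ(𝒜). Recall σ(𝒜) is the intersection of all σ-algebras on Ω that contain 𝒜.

Take S₀ = 𝒜 ∪ {∅, Ω} = { {}, {ω₂,ω₅,ω₆}, {ω₂,ω₃,ω₄,ω₆}, Ω }.
Pass 1: +3 →
  {ω₁,ω₅}  = complement {ω₂,ω₃,ω₄,ω₆}
  {ω₁,ω₃,ω₄}  = complement {ω₂,ω₅,ω₆}
  {ω₂,ω₃,ω₄,ω₅,ω₆}  = {ω₂,ω₃,ω₄,ω₆} ∪ {ω₂,ω₅,ω₆}
  [7 total]
Pass 2 adds 4:
  {ω₁}  = complement {ω₂,ω₃,ω₄,ω₅,ω₆}
  {ω₁,ω₂,ω₅,ω₆}  = {ω₁,ω₅} ∪ {ω₂,ω₅,ω₆}
  {ω₁,ω₃,ω₄,ω₅}  = {ω₁,ω₃,ω₄} ∪ {ω₁,ω₅}
  {ω₁,ω₂,ω₃,ω₄,ω₆}  = {ω₁,ω₃,ω₄} ∪ {ω₂,ω₃,ω₄,ω₆}
  [11 total]
Pass 3: +3 →
  {ω₅}  = complement {ω₁,ω₂,ω₃,ω₄,ω₆}
  {ω₂,ω₆}  = complement {ω₁,ω₃,ω₄,ω₅}
  {ω₃,ω₄}  = complement {ω₁,ω₂,ω₅,ω₆}
  [14 total]
Pass 4 adds 2:
  {ω₁,ω₂,ω₆}  = {ω₂,ω₆} ∪ {ω₁}
  {ω₃,ω₄,ω₅}  = {ω₃,ω₄} ∪ {ω₅}
  [16 total]
Pass 5: no new sets; the family is a σ-algebra.

σ(𝒜) = { {}, {ω₁}, {ω₅}, {ω₁,ω₅}, {ω₂,ω₆}, {ω₃,ω₄}, {ω₁,ω₂,ω₆}, {ω₁,ω₃,ω₄}, {ω₂,ω₅,ω₆}, {ω₃,ω₄,ω₅}, {ω₁,ω₂,ω₅,ω₆}, {ω₁,ω₃,ω₄,ω₅}, {ω₂,ω₃,ω₄,ω₆}, {ω₁,ω₂,ω₃,ω₄,ω₆}, {ω₂,ω₃,ω₄,ω₅,ω₆}, Ω }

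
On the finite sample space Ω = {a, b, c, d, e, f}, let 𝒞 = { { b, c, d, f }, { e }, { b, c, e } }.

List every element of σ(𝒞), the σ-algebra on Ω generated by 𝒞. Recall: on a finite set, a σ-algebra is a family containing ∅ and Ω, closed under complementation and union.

Seed the family with 𝒞 together with ∅ and Ω: { ∅, { e }, { b, c, e }, { b, c, d, f }, Ω }.
Iteration 1. New:
  { a, e }  = { b, c, d, f }ᶜ
  { a, d, f }  = { b, c, e }ᶜ
  { a, b, c, d, f }  = { e }ᶜ
  { b, c, d, e, f }  = { b, c, e } ∪ { b, c, d, f }
  [9 total]
Iteration 2. New:
  { a }  = { b, c, d, e, f }ᶜ
  { a, b, c, e }  = { b, c, e } ∪ { a, e }
  { a, d, e, f }  = { a, d, f } ∪ { e }
  [12 total]
Iteration 3: 2 new —
  { b, c }  = { a, d, e, f }ᶜ
  { d, f }  = { a, b, c, e }ᶜ
  [14 total]
Iteration 4 (2 new):
  { a, b, c }  = { b, c } ∪ { a }
  { d, e, f }  = { d, f } ∪ { e }
  [16 total]
Iteration 5: stable.

σ(𝒞) = { ∅, { a }, { e }, { a, e }, { b, c }, { d, f }, { a, b, c }, { a, d, f }, { b, c, e }, { d, e, f }, { a, b, c, e }, { a, d, e, f }, { b, c, d, f }, { a, b, c, d, f }, { b, c, d, e, f }, Ω }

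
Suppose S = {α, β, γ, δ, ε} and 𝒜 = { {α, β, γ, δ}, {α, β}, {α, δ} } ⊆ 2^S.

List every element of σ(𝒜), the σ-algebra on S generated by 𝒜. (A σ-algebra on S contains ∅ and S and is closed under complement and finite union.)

σ(𝒜) (32 sets): { {}, {α}, {β}, {γ}, {δ}, {ε}, {α, β}, {α, γ}, {α, δ}, {α, ε}, {β, γ}, {β, δ}, {β, ε}, {γ, δ}, {γ, ε}, {δ, ε}, {α, β, γ}, {α, β, δ}, {α, β, ε}, {α, γ, δ}, {α, γ, ε}, {α, δ, ε}, {β, γ, δ}, {β, γ, ε}, {β, δ, ε}, {γ, δ, ε}, {α, β, γ, δ}, {α, β, γ, ε}, {α, β, δ, ε}, {α, γ, δ, ε}, {β, γ, δ, ε}, S }

Working:
Start: 𝒜 ∪ {∅, S} = { {}, {α, β}, {α, δ}, {α, β, γ, δ}, S }.
Iteration 1. New:
  {ε}  = complement {α, β, γ, δ}
  {α, β, δ}  = {α, δ} ∪ {α, β}
  {β, γ, ε}  = complement {α, δ}
  {γ, δ, ε}  = complement {α, β}
  — 9 sets.
Iteration 2 adds 7:
  {γ, ε}  = complement {α, β, δ}
  {α, β, ε}  = {α, β} ∪ {ε}
  {α, δ, ε}  = {ε} ∪ {α, δ}
  {α, β, γ, ε}  = {α, β} ∪ {β, γ, ε}
  {α, β, δ, ε}  = {α, β, δ} ∪ {ε}
  {α, γ, δ, ε}  = {γ, δ, ε} ∪ {α, δ}
  {β, γ, δ, ε}  = {γ, δ, ε} ∪ {β, γ, ε}
  — 16 sets.
Iteration 3: 6 new —
  {α}  = complement {β, γ, δ, ε}
  {β}  = complement {α, γ, δ, ε}
  {γ}  = complement {α, β, δ, ε}
  {δ}  = complement {α, β, γ, ε}
  {β, γ}  = complement {α, δ, ε}
  {γ, δ}  = complement {α, β, ε}
  — 22 sets.
Iteration 4: +9 →
  {α, γ}  = {γ} ∪ {α}
  {α, ε}  = {ε} ∪ {α}
  {β, δ}  = {β} ∪ {δ}
  {β, ε}  = {β} ∪ {ε}
  {δ, ε}  = {ε} ∪ {δ}
  {α, β, γ}  = {α, β} ∪ {γ}
  {α, γ, δ}  = {γ, δ} ∪ {α, δ}
  {α, γ, ε}  = {γ, ε} ∪ {α}
  {β, γ, δ}  = {γ, δ} ∪ {β}
  — 31 sets.
Iteration 5: 1 new —
  {β, δ, ε}  = complement {α, γ}
  — 32 sets.
Iteration 6: no new sets; the family is a σ-algebra.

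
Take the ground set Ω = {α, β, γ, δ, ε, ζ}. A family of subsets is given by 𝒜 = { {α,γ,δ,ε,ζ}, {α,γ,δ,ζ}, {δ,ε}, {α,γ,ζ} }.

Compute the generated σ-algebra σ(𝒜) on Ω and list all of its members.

Start: 𝒜 ∪ {∅, Ω} = { {}, {δ,ε}, {α,γ,ζ}, {α,γ,δ,ζ}, {α,γ,δ,ε,ζ}, Ω }.
Iteration 1 (4 new):
  {β}  = ᶜ of {α,γ,δ,ε,ζ}
  {β,ε}  = ᶜ of {α,γ,δ,ζ}
  {β,δ,ε}  = ᶜ of {α,γ,ζ}
  {α,β,γ,ζ}  = ᶜ of {δ,ε}
Iteration 2: +2 →
  {α,β,γ,δ,ζ}  = {β} ∪ {α,γ,δ,ζ}
  {α,β,γ,ε,ζ}  = {β,ε} ∪ {α,γ,ζ}
Iteration 3 (2 new):
  {δ}  = ᶜ of {α,β,γ,ε,ζ}
  {ε}  = ᶜ of {α,β,γ,δ,ζ}
Iteration 4 (2 new):
  {β,δ}  = {δ} ∪ {β}
  {α,γ,ε,ζ}  = {α,γ,ζ} ∪ {ε}
Iteration 5: stable.

σ(𝒜) = { {}, {β}, {δ}, {ε}, {β,δ}, {β,ε}, {δ,ε}, {α,γ,ζ}, {β,δ,ε}, {α,β,γ,ζ}, {α,γ,δ,ζ}, {α,γ,ε,ζ}, {α,β,γ,δ,ζ}, {α,β,γ,ε,ζ}, {α,γ,δ,ε,ζ}, Ω }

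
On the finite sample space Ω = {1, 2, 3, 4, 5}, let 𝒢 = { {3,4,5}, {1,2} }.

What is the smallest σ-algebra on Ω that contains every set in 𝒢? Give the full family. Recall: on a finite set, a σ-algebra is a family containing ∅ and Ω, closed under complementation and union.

σ(𝒢) (4 sets): { ∅, {1,2}, {3,4,5}, Ω }

Derivation:
Start: 𝒢 ∪ {∅, Ω} = { ∅, {1,2}, {3,4,5}, Ω }.
Iteration 1: no new sets; the family is a σ-algebra.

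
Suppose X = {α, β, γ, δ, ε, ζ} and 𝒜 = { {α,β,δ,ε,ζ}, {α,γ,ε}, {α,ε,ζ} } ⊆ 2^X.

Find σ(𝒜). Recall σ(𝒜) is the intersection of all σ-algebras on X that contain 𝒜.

σ(𝒜) (16 sets): { {}, {γ}, {ζ}, {α,ε}, {β,δ}, {γ,ζ}, {α,γ,ε}, {α,ε,ζ}, {β,γ,δ}, {β,δ,ζ}, {α,β,δ,ε}, {α,γ,ε,ζ}, {β,γ,δ,ζ}, {α,β,γ,δ,ε}, {α,β,δ,ε,ζ}, X }

Check:
Start: 𝒜 ∪ {∅, X} = { {}, {α,γ,ε}, {α,ε,ζ}, {α,β,δ,ε,ζ}, X }.
Iteration 1: 4 new —
  {γ}  = {α,β,δ,ε,ζ}ᶜ
  {β,γ,δ}  = {α,ε,ζ}ᶜ
  {β,δ,ζ}  = {α,γ,ε}ᶜ
  {α,γ,ε,ζ}  = {α,ε,ζ} ∪ {α,γ,ε}
Iteration 2 (3 new):
  {β,δ}  = {α,γ,ε,ζ}ᶜ
  {β,γ,δ,ζ}  = {β,δ,ζ} ∪ {β,γ,δ}
  {α,β,γ,δ,ε}  = {β,γ,δ} ∪ {α,γ,ε}
Iteration 3 adds 2:
  {ζ}  = {α,β,γ,δ,ε}ᶜ
  {α,ε}  = {β,γ,δ,ζ}ᶜ
Iteration 4: 2 new —
  {γ,ζ}  = {γ} ∪ {ζ}
  {α,β,δ,ε}  = {α,ε} ∪ {β,δ}
After Iteration 5 the family is unchanged; done.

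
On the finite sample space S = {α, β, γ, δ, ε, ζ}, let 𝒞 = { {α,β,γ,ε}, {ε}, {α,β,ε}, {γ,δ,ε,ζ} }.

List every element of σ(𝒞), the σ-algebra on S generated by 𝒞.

Take S₀ = 𝒞 ∪ {∅, S} = { {}, {ε}, {α,β,ε}, {α,β,γ,ε}, {γ,δ,ε,ζ}, S }.
Iteration 1. New:
  {α,β}  = complement {γ,δ,ε,ζ}
  {δ,ζ}  = complement {α,β,γ,ε}
  {γ,δ,ζ}  = complement {α,β,ε}
  {α,β,γ,δ,ζ}  = complement {ε}
Iteration 2: 3 new —
  {δ,ε,ζ}  = {ε} ∪ {δ,ζ}
  {α,β,δ,ζ}  = {α,β} ∪ {δ,ζ}
  {α,β,δ,ε,ζ}  = {α,β,ε} ∪ {δ,ζ}
Iteration 3: 3 new —
  {γ}  = complement {α,β,δ,ε,ζ}
  {γ,ε}  = complement {α,β,δ,ζ}
  {α,β,γ}  = complement {δ,ε,ζ}
Iteration 4: no new sets; the family is a σ-algebra.

Therefore σ(𝒞) = { {}, {γ}, {ε}, {α,β}, {γ,ε}, {δ,ζ}, {α,β,γ}, {α,β,ε}, {γ,δ,ζ}, {δ,ε,ζ}, {α,β,γ,ε}, {α,β,δ,ζ}, {γ,δ,ε,ζ}, {α,β,γ,δ,ζ}, {α,β,δ,ε,ζ}, S } (|σ(𝒞)| = 16).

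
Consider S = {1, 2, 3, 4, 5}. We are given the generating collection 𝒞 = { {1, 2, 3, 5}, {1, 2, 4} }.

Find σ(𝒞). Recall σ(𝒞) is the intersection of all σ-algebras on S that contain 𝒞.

σ(𝒞) = { ∅, {4}, {1, 2}, {3, 5}, {1, 2, 4}, {3, 4, 5}, {1, 2, 3, 5}, S }

Derivation:
Begin from { ∅, {1, 2, 4}, {1, 2, 3, 5}, S } (that is, 𝒞 plus ∅ and S).
Pass 1 adds 2:
  {4}  = complement {1, 2, 3, 5}
  {3, 5}  = complement {1, 2, 4}
  (now 6)
Pass 2 adds 1:
  {3, 4, 5}  = {4} ∪ {3, 5}
  (now 7)
Pass 3 (1 new):
  {1, 2}  = complement {3, 4, 5}
  (now 8)
Pass 4: stable.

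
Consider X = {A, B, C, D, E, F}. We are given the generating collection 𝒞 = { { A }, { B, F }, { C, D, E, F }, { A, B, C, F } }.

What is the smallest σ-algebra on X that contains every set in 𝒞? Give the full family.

Answer: σ(𝒞) = { {}, { A }, { B }, { C }, { F }, { A, B }, { A, C }, { A, F }, { B, C }, { B, F }, { C, F }, { D, E }, { A, B, C }, { A, B, F }, { A, C, F }, { A, D, E }, { B, C, F }, { B, D, E }, { C, D, E }, { D, E, F }, { A, B, C, F }, { A, B, D, E }, { A, C, D, E }, { A, D, E, F }, { B, C, D, E }, { B, D, E, F }, { C, D, E, F }, { A, B, C, D, E }, { A, B, D, E, F }, { A, C, D, E, F }, { B, C, D, E, F }, X }

Check:
Take S₀ = 𝒞 ∪ {∅, X} = { {}, { A }, { B, F }, { A, B, C, F }, { C, D, E, F }, X }.
Step 1: +6 →
  { A, B }  = complement { C, D, E, F }
  { D, E }  = complement { A, B, C, F }
  { A, B, F }  = { B, F } ∪ { A }
  { A, C, D, E }  = complement { B, F }
  { A, C, D, E, F }  = { C, D, E, F } ∪ { A }
  { B, C, D, E, F }  = complement { A }
  (now 12)
Step 2: +7 →
  { B }  = complement { A, C, D, E, F }
  { A, D, E }  = { D, E } ∪ { A }
  { C, D, E }  = complement { A, B, F }
  { A, B, D, E }  = { A, B } ∪ { D, E }
  { B, D, E, F }  = { B, F } ∪ { D, E }
  { A, B, C, D, E }  = { A, B } ∪ { A, C, D, E }
  { A, B, D, E, F }  = { D, E } ∪ { A, B, F }
  (now 19)
Step 3: 7 new —
  { C }  = complement { A, B, D, E, F }
  { F }  = complement { A, B, C, D, E }
  { A, C }  = complement { B, D, E, F }
  { C, F }  = complement { A, B, D, E }
  { B, C, F }  = complement { A, D, E }
  { B, D, E }  = { B } ∪ { D, E }
  { B, C, D, E }  = { C, D, E } ∪ { B }
  (now 26)
Step 4: 6 new —
  { A, F }  = complement { B, C, D, E }
  { B, C }  = { B } ∪ { C }
  { A, B, C }  = { A, B } ∪ { C }
  { A, C, F }  = complement { B, D, E }
  { D, E, F }  = { F } ∪ { D, E }
  { A, D, E, F }  = { A, D, E } ∪ { F }
  (now 32)
Step 5: closed — nothing new.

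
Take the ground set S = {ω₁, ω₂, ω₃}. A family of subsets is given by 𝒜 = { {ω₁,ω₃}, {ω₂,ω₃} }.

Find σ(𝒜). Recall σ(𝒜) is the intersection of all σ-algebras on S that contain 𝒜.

Start: 𝒜 ∪ {∅, S} = { {}, {ω₁,ω₃}, {ω₂,ω₃}, S }.
Pass 1: 2 new —
  {ω₁}  = complement {ω₂,ω₃}
  {ω₂}  = complement {ω₁,ω₃}
  [6 total]
Pass 2: +1 →
  {ω₁,ω₂}  = {ω₂} ∪ {ω₁}
  [7 total]
Pass 3 (1 new):
  {ω₃}  = complement {ω₁,ω₂}
  [8 total]
After Pass 4 the family is unchanged; done.

Hence σ(𝒜) has 8 members: { {}, {ω₁}, {ω₂}, {ω₃}, {ω₁,ω₂}, {ω₁,ω₃}, {ω₂,ω₃}, S }.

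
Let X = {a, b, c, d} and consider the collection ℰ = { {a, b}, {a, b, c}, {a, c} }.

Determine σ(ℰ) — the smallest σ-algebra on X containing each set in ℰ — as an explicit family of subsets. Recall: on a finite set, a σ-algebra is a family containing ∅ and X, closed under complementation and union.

Initial family (5 sets): { {}, {a, b}, {a, c}, {a, b, c}, X }.
Iteration 1. New:
  {d}  = {a, b, c}ᶜ
  {b, d}  = {a, c}ᶜ
  {c, d}  = {a, b}ᶜ
Iteration 2: +3 →
  {a, b, d}  = {d} ∪ {a, b}
  {a, c, d}  = {d} ∪ {a, c}
  {b, c, d}  = {c, d} ∪ {b, d}
Iteration 3 (3 new):
  {a}  = {b, c, d}ᶜ
  {b}  = {a, c, d}ᶜ
  {c}  = {a, b, d}ᶜ
Iteration 4: +2 →
  {a, d}  = {d} ∪ {a}
  {b, c}  = {c} ∪ {b}
Iteration 5: no new sets; the family is a σ-algebra.

Hence σ(ℰ) has 16 members: { {}, {a}, {b}, {c}, {d}, {a, b}, {a, c}, {a, d}, {b, c}, {b, d}, {c, d}, {a, b, c}, {a, b, d}, {a, c, d}, {b, c, d}, X }.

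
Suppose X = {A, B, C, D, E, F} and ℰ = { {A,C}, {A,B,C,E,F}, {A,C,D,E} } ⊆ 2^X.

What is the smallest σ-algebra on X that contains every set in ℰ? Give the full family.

Initial family (5 sets): { ∅, {A,C}, {A,C,D,E}, {A,B,C,E,F}, X }.
Iteration 1 (3 new):
  {D}  = ᶜ of {A,B,C,E,F}
  {B,F}  = ᶜ of {A,C,D,E}
  {B,D,E,F}  = ᶜ of {A,C}
  [8 total]
Iteration 2: +3 →
  {A,C,D}  = {D} ∪ {A,C}
  {B,D,F}  = {D} ∪ {B,F}
  {A,B,C,F}  = {B,F} ∪ {A,C}
  [11 total]
Iteration 3: 4 new —
  {D,E}  = ᶜ of {A,B,C,F}
  {A,C,E}  = ᶜ of {B,D,F}
  {B,E,F}  = ᶜ of {A,C,D}
  {A,B,C,D,F}  = {B,D,F} ∪ {A,C,D}
  [15 total]
Iteration 4. New:
  {E}  = ᶜ of {A,B,C,D,F}
  [16 total]
After Iteration 5 the family is unchanged; done.

σ(ℰ) = { ∅, {D}, {E}, {A,C}, {B,F}, {D,E}, {A,C,D}, {A,C,E}, {B,D,F}, {B,E,F}, {A,B,C,F}, {A,C,D,E}, {B,D,E,F}, {A,B,C,D,F}, {A,B,C,E,F}, X }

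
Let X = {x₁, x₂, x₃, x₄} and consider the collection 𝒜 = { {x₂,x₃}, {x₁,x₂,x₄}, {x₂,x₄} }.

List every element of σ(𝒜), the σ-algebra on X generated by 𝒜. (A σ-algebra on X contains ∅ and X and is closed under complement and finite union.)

σ(𝒜) (16 sets): { {}, {x₁}, {x₂}, {x₃}, {x₄}, {x₁,x₂}, {x₁,x₃}, {x₁,x₄}, {x₂,x₃}, {x₂,x₄}, {x₃,x₄}, {x₁,x₂,x₃}, {x₁,x₂,x₄}, {x₁,x₃,x₄}, {x₂,x₃,x₄}, X }

Working:
Begin from { {}, {x₂,x₃}, {x₂,x₄}, {x₁,x₂,x₄}, X } (that is, 𝒜 plus ∅ and X).
Iteration 1: +4 →
  {x₃}  = X∖{x₁,x₂,x₄}
  {x₁,x₃}  = X∖{x₂,x₄}
  {x₁,x₄}  = X∖{x₂,x₃}
  {x₂,x₃,x₄}  = {x₂,x₃} ∪ {x₂,x₄}
  — 9 sets.
Iteration 2: +3 →
  {x₁}  = X∖{x₂,x₃,x₄}
  {x₁,x₂,x₃}  = {x₂,x₃} ∪ {x₁,x₃}
  {x₁,x₃,x₄}  = {x₃} ∪ {x₁,x₄}
  — 12 sets.
Iteration 3 adds 2:
  {x₂}  = X∖{x₁,x₃,x₄}
  {x₄}  = X∖{x₁,x₂,x₃}
  — 14 sets.
Iteration 4 adds 2:
  {x₁,x₂}  = {x₂} ∪ {x₁}
  {x₃,x₄}  = {x₃} ∪ {x₄}
  — 16 sets.
Iteration 5: closed — nothing new.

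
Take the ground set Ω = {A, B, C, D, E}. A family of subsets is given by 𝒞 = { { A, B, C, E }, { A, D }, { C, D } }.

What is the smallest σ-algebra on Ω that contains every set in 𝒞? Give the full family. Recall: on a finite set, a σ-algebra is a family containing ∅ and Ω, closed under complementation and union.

Begin from { {}, { A, D }, { C, D }, { A, B, C, E }, Ω } (that is, 𝒞 plus ∅ and Ω).
Step 1 (4 new):
  { D }  = ᶜ of { A, B, C, E }
  { A, B, E }  = ᶜ of { C, D }
  { A, C, D }  = { C, D } ∪ { A, D }
  { B, C, E }  = ᶜ of { A, D }
  [9 total]
Step 2: 3 new —
  { B, E }  = ᶜ of { A, C, D }
  { A, B, D, E }  = { A, B, E } ∪ { A, D }
  { B, C, D, E }  = { C, D } ∪ { B, C, E }
  [12 total]
Step 3: +3 →
  { A }  = ᶜ of { B, C, D, E }
  { C }  = ᶜ of { A, B, D, E }
  { B, D, E }  = { B, E } ∪ { D }
  [15 total]
Step 4: +1 →
  { A, C }  = ᶜ of { B, D, E }
  [16 total]
Step 5: already closed under ᶜ and ∪.

σ(𝒞) = { {}, { A }, { C }, { D }, { A, C }, { A, D }, { B, E }, { C, D }, { A, B, E }, { A, C, D }, { B, C, E }, { B, D, E }, { A, B, C, E }, { A, B, D, E }, { B, C, D, E }, Ω }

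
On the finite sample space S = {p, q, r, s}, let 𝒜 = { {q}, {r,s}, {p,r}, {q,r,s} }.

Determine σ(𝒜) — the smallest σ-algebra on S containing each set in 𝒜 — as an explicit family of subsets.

Start: 𝒜 ∪ {∅, S} = { {}, {q}, {p,r}, {r,s}, {q,r,s}, S }.
Iteration 1: 5 new —
  {p}  = S∖{q,r,s}
  {p,q}  = S∖{r,s}
  {q,s}  = S∖{p,r}
  {p,q,r}  = {p,r} ∪ {q}
  {p,r,s}  = S∖{q}
Iteration 2: +2 →
  {s}  = S∖{p,q,r}
  {p,q,s}  = {p,q} ∪ {q,s}
Iteration 3 adds 2:
  {r}  = S∖{p,q,s}
  {p,s}  = {s} ∪ {p}
Iteration 4: 1 new —
  {q,r}  = S∖{p,s}
Iteration 5: already closed under ᶜ and ∪.

σ(𝒜) = { {}, {p}, {q}, {r}, {s}, {p,q}, {p,r}, {p,s}, {q,r}, {q,s}, {r,s}, {p,q,r}, {p,q,s}, {p,r,s}, {q,r,s}, S }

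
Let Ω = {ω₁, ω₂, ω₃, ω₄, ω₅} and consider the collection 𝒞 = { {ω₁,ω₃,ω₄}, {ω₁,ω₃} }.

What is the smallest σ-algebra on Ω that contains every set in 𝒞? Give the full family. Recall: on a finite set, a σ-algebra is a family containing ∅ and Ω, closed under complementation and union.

Take S₀ = 𝒞 ∪ {∅, Ω} = { {}, {ω₁,ω₃}, {ω₁,ω₃,ω₄}, Ω }.
Round 1 adds 2:
  {ω₂,ω₅}  = {ω₁,ω₃,ω₄}ᶜ
  {ω₂,ω₄,ω₅}  = {ω₁,ω₃}ᶜ
  [6 total]
Round 2 adds 1:
  {ω₁,ω₂,ω₃,ω₅}  = {ω₂,ω₅} ∪ {ω₁,ω₃}
  [7 total]
Round 3: +1 →
  {ω₄}  = {ω₁,ω₂,ω₃,ω₅}ᶜ
  [8 total]
Round 4 adds nothing — fixpoint reached.

|σ(𝒞)| = 8.  σ(𝒞) = { {}, {ω₄}, {ω₁,ω₃}, {ω₂,ω₅}, {ω₁,ω₃,ω₄}, {ω₂,ω₄,ω₅}, {ω₁,ω₂,ω₃,ω₅}, Ω }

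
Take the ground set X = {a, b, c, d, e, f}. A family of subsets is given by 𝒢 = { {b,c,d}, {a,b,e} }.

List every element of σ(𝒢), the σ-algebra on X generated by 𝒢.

Take S₀ = 𝒢 ∪ {∅, X} = { {}, {a,b,e}, {b,c,d}, X }.
Pass 1. New:
  {a,e,f}  = ᶜ of {b,c,d}
  {c,d,f}  = ᶜ of {a,b,e}
  {a,b,c,d,e}  = {a,b,e} ∪ {b,c,d}
  — 7 sets.
Pass 2. New:
  {f}  = ᶜ of {a,b,c,d,e}
  {a,b,e,f}  = {a,b,e} ∪ {a,e,f}
  {b,c,d,f}  = {b,c,d} ∪ {c,d,f}
  {a,c,d,e,f}  = {a,e,f} ∪ {c,d,f}
  — 11 sets.
Pass 3: +3 →
  {b}  = ᶜ of {a,c,d,e,f}
  {a,e}  = ᶜ of {b,c,d,f}
  {c,d}  = ᶜ of {a,b,e,f}
  — 14 sets.
Pass 4 adds 2:
  {b,f}  = {b} ∪ {f}
  {a,c,d,e}  = {c,d} ∪ {a,e}
  — 16 sets.
Pass 5: closed — nothing new.

σ(𝒢) = { {}, {b}, {f}, {a,e}, {b,f}, {c,d}, {a,b,e}, {a,e,f}, {b,c,d}, {c,d,f}, {a,b,e,f}, {a,c,d,e}, {b,c,d,f}, {a,b,c,d,e}, {a,c,d,e,f}, X }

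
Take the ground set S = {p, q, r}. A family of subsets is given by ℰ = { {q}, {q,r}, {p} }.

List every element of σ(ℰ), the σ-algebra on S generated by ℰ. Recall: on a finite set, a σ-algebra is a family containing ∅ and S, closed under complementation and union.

|σ(ℰ)| = 8.  σ(ℰ) = { {}, {p}, {q}, {r}, {p,q}, {p,r}, {q,r}, S }

Working:
Seed the family with ℰ together with ∅ and S: { {}, {p}, {q}, {q,r}, S }.
Round 1 (2 new):
  {p,q}  = {q} ∪ {p}
  {p,r}  = {q}ᶜ
  |family| = 7
Round 2: +1 →
  {r}  = {p,q}ᶜ
  |family| = 8
After Round 3 the family is unchanged; done.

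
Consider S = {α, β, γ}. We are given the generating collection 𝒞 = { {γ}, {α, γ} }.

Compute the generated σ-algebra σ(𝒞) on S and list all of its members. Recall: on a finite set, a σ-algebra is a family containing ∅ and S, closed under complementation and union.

|σ(𝒞)| = 8.  σ(𝒞) = { {}, {α}, {β}, {γ}, {α, β}, {α, γ}, {β, γ}, S }

Trace:
Start: 𝒞 ∪ {∅, S} = { {}, {γ}, {α, γ}, S }.
Step 1. New:
  {β}  = {α, γ}ᶜ
  {α, β}  = {γ}ᶜ
  [6 total]
Step 2 (1 new):
  {β, γ}  = {γ} ∪ {β}
  [7 total]
Step 3: +1 →
  {α}  = {β, γ}ᶜ
  [8 total]
Step 4: already closed under ᶜ and ∪.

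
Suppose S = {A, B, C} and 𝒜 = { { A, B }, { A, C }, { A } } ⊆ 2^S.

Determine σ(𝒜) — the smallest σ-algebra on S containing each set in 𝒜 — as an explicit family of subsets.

Seed the family with 𝒜 together with ∅ and S: { {  }, { A }, { A, B }, { A, C }, S }.
Step 1: +3 →
  { B }  = { A, C }ᶜ
  { C }  = { A, B }ᶜ
  { B, C }  = { A }ᶜ
  |family| = 8
Step 2: no new sets; the family is a σ-algebra.

|σ(𝒜)| = 8.  σ(𝒜) = { {  }, { A }, { B }, { C }, { A, B }, { A, C }, { B, C }, S }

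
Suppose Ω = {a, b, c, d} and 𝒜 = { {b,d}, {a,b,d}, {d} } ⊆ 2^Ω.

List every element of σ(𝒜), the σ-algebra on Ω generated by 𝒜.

σ(𝒜) = { ∅, {a}, {b}, {c}, {d}, {a,b}, {a,c}, {a,d}, {b,c}, {b,d}, {c,d}, {a,b,c}, {a,b,d}, {a,c,d}, {b,c,d}, Ω }

Trace:
Take S₀ = 𝒜 ∪ {∅, Ω} = { ∅, {d}, {b,d}, {a,b,d}, Ω }.
Pass 1: 3 new —
  {c}  = {a,b,d}ᶜ
  {a,c}  = {b,d}ᶜ
  {a,b,c}  = {d}ᶜ
Pass 2 (3 new):
  {c,d}  = {d} ∪ {c}
  {a,c,d}  = {d} ∪ {a,c}
  {b,c,d}  = {c} ∪ {b,d}
Pass 3 adds 3:
  {a}  = {b,c,d}ᶜ
  {b}  = {a,c,d}ᶜ
  {a,b}  = {c,d}ᶜ
Pass 4. New:
  {a,d}  = {d} ∪ {a}
  {b,c}  = {c} ∪ {b}
Pass 5: already closed under ᶜ and ∪.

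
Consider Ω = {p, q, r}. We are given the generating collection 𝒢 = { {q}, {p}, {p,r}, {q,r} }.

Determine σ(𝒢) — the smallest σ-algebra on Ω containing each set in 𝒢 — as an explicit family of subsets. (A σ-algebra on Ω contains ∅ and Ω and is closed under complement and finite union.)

|σ(𝒢)| = 8.  σ(𝒢) = { {}, {p}, {q}, {r}, {p,q}, {p,r}, {q,r}, Ω }

Check:
Seed the family with 𝒢 together with ∅ and Ω: { {}, {p}, {q}, {p,r}, {q,r}, Ω }.
Iteration 1 (1 new):
  {p,q}  = {q} ∪ {p}
  (now 7)
Iteration 2: 1 new —
  {r}  = complement {p,q}
  (now 8)
Iteration 3: already closed under ᶜ and ∪.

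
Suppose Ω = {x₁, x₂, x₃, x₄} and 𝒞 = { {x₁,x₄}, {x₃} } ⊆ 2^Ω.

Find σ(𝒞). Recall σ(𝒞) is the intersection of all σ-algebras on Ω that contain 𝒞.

σ(𝒞) (8 sets): { {}, {x₂}, {x₃}, {x₁,x₄}, {x₂,x₃}, {x₁,x₂,x₄}, {x₁,x₃,x₄}, Ω }

Trace:
Take S₀ = 𝒞 ∪ {∅, Ω} = { {}, {x₃}, {x₁,x₄}, Ω }.
Pass 1 adds 3:
  {x₂,x₃}  = complement {x₁,x₄}
  {x₁,x₂,x₄}  = complement {x₃}
  {x₁,x₃,x₄}  = {x₃} ∪ {x₁,x₄}
  |family| = 7
Pass 2. New:
  {x₂}  = complement {x₁,x₃,x₄}
  |family| = 8
Pass 3: already closed under ᶜ and ∪.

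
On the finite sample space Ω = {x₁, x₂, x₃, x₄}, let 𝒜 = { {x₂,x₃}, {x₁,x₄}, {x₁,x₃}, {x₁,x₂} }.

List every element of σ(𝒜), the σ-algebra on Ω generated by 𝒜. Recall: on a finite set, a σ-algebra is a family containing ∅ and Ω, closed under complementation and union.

Take S₀ = 𝒜 ∪ {∅, Ω} = { {}, {x₁,x₂}, {x₁,x₃}, {x₁,x₄}, {x₂,x₃}, Ω }.
Step 1: 5 new —
  {x₂,x₄}  = ᶜ of {x₁,x₃}
  {x₃,x₄}  = ᶜ of {x₁,x₂}
  {x₁,x₂,x₃}  = {x₂,x₃} ∪ {x₁,x₂}
  {x₁,x₂,x₄}  = {x₁,x₄} ∪ {x₁,x₂}
  {x₁,x₃,x₄}  = {x₁,x₄} ∪ {x₁,x₃}
  — 11 sets.
Step 2: +4 →
  {x₂}  = ᶜ of {x₁,x₃,x₄}
  {x₃}  = ᶜ of {x₁,x₂,x₄}
  {x₄}  = ᶜ of {x₁,x₂,x₃}
  {x₂,x₃,x₄}  = {x₃,x₄} ∪ {x₂,x₃}
  — 15 sets.
Step 3: 1 new —
  {x₁}  = ᶜ of {x₂,x₃,x₄}
  — 16 sets.
Step 4: closed — nothing new.

Therefore σ(𝒜) = { {}, {x₁}, {x₂}, {x₃}, {x₄}, {x₁,x₂}, {x₁,x₃}, {x₁,x₄}, {x₂,x₃}, {x₂,x₄}, {x₃,x₄}, {x₁,x₂,x₃}, {x₁,x₂,x₄}, {x₁,x₃,x₄}, {x₂,x₃,x₄}, Ω } (|σ(𝒜)| = 16).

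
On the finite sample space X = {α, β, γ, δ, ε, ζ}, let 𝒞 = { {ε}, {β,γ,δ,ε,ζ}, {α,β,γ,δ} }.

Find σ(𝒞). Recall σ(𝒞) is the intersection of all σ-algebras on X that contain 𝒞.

Initial family (5 sets): { ∅, {ε}, {α,β,γ,δ}, {β,γ,δ,ε,ζ}, X }.
Pass 1. New:
  {α}  = ᶜ of {β,γ,δ,ε,ζ}
  {ε,ζ}  = ᶜ of {α,β,γ,δ}
  {α,β,γ,δ,ε}  = {α,β,γ,δ} ∪ {ε}
  {α,β,γ,δ,ζ}  = ᶜ of {ε}
  |family| = 9
Pass 2: +3 →
  {ζ}  = ᶜ of {α,β,γ,δ,ε}
  {α,ε}  = {ε} ∪ {α}
  {α,ε,ζ}  = {ε,ζ} ∪ {α}
  |family| = 12
Pass 3: 3 new —
  {α,ζ}  = {α} ∪ {ζ}
  {β,γ,δ}  = ᶜ of {α,ε,ζ}
  {β,γ,δ,ζ}  = ᶜ of {α,ε}
  |family| = 15
Pass 4 (1 new):
  {β,γ,δ,ε}  = ᶜ of {α,ζ}
  |family| = 16
Pass 5 adds nothing — fixpoint reached.

Hence σ(𝒞) has 16 members: { ∅, {α}, {ε}, {ζ}, {α,ε}, {α,ζ}, {ε,ζ}, {α,ε,ζ}, {β,γ,δ}, {α,β,γ,δ}, {β,γ,δ,ε}, {β,γ,δ,ζ}, {α,β,γ,δ,ε}, {α,β,γ,δ,ζ}, {β,γ,δ,ε,ζ}, X }.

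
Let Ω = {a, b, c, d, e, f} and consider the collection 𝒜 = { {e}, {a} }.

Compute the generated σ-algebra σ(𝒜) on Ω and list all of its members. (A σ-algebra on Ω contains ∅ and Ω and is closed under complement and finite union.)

Start: 𝒜 ∪ {∅, Ω} = { {}, {a}, {e}, Ω }.
Round 1. New:
  {a, e}  = {e} ∪ {a}
  {a, b, c, d, f}  = Ω∖{e}
  {b, c, d, e, f}  = Ω∖{a}
  — 7 sets.
Round 2: +1 →
  {b, c, d, f}  = Ω∖{a, e}
  — 8 sets.
Round 3 adds nothing — fixpoint reached.

σ(𝒜) = { {}, {a}, {e}, {a, e}, {b, c, d, f}, {a, b, c, d, f}, {b, c, d, e, f}, Ω }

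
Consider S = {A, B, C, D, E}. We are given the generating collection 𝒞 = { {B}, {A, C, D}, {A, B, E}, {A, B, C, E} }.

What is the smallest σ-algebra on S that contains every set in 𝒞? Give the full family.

Initial family (6 sets): { {}, {B}, {A, B, E}, {A, C, D}, {A, B, C, E}, S }.
Iteration 1 adds 5:
  {D}  = S∖{A, B, C, E}
  {B, E}  = S∖{A, C, D}
  {C, D}  = S∖{A, B, E}
  {A, B, C, D}  = {A, C, D} ∪ {B}
  {A, C, D, E}  = S∖{B}
  (now 11)
Iteration 2 adds 6:
  {E}  = S∖{A, B, C, D}
  {B, D}  = {B} ∪ {D}
  {B, C, D}  = {C, D} ∪ {B}
  {B, D, E}  = {B, E} ∪ {D}
  {A, B, D, E}  = {A, B, E} ∪ {D}
  {B, C, D, E}  = {B, E} ∪ {C, D}
  (now 17)
Iteration 3 (7 new):
  {A}  = S∖{B, C, D, E}
  {C}  = S∖{A, B, D, E}
  {A, C}  = S∖{B, D, E}
  {A, E}  = S∖{B, C, D}
  {D, E}  = {D} ∪ {E}
  {A, C, E}  = S∖{B, D}
  {C, D, E}  = {C, D} ∪ {E}
  (now 24)
Iteration 4 (8 new):
  {A, B}  = S∖{C, D, E}
  {A, D}  = {D} ∪ {A}
  {B, C}  = {B} ∪ {C}
  {C, E}  = {E} ∪ {C}
  {A, B, C}  = S∖{D, E}
  {A, B, D}  = {B, D} ∪ {A}
  {A, D, E}  = {D, E} ∪ {A, E}
  {B, C, E}  = {B, E} ∪ {C}
  (now 32)
Iteration 5 adds nothing — fixpoint reached.

Hence σ(𝒞) has 32 members: { {}, {A}, {B}, {C}, {D}, {E}, {A, B}, {A, C}, {A, D}, {A, E}, {B, C}, {B, D}, {B, E}, {C, D}, {C, E}, {D, E}, {A, B, C}, {A, B, D}, {A, B, E}, {A, C, D}, {A, C, E}, {A, D, E}, {B, C, D}, {B, C, E}, {B, D, E}, {C, D, E}, {A, B, C, D}, {A, B, C, E}, {A, B, D, E}, {A, C, D, E}, {B, C, D, E}, S }.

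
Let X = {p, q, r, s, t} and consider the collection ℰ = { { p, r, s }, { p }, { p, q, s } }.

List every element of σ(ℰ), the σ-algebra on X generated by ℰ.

Take S₀ = ℰ ∪ {∅, X} = { ∅, { p }, { p, q, s }, { p, r, s }, X }.
Round 1: 4 new —
  { q, t }  = ᶜ of { p, r, s }
  { r, t }  = ᶜ of { p, q, s }
  { p, q, r, s }  = { p, r, s } ∪ { p, q, s }
  { q, r, s, t }  = ᶜ of { p }
  (now 9)
Round 2 adds 6:
  { t }  = ᶜ of { p, q, r, s }
  { p, q, t }  = { q, t } ∪ { p }
  { p, r, t }  = { r, t } ∪ { p }
  { q, r, t }  = { q, t } ∪ { r, t }
  { p, q, s, t }  = { q, t } ∪ { p, q, s }
  { p, r, s, t }  = { p, r, s } ∪ { r, t }
  (now 15)
Round 3 (7 new):
  { q }  = ᶜ of { p, r, s, t }
  { r }  = ᶜ of { p, q, s, t }
  { p, s }  = ᶜ of { q, r, t }
  { p, t }  = { t } ∪ { p }
  { q, s }  = ᶜ of { p, r, t }
  { r, s }  = ᶜ of { p, q, t }
  { p, q, r, t }  = { q, t } ∪ { p, r, t }
  (now 22)
Round 4: 8 new —
  { s }  = ᶜ of { p, q, r, t }
  { p, q }  = { q } ∪ { p }
  { p, r }  = { r } ∪ { p }
  { q, r }  = { q } ∪ { r }
  { p, s, t }  = { p, s } ∪ { p, t }
  { q, r, s }  = ᶜ of { p, t }
  { q, s, t }  = { q, t } ∪ { q, s }
  { r, s, t }  = { r, s } ∪ { r, t }
  (now 30)
Round 5: +2 →
  { s, t }  = { t } ∪ { s }
  { p, q, r }  = { p, q } ∪ { r }
  (now 32)
After Round 6 the family is unchanged; done.

Hence σ(ℰ) has 32 members: { ∅, { p }, { q }, { r }, { s }, { t }, { p, q }, { p, r }, { p, s }, { p, t }, { q, r }, { q, s }, { q, t }, { r, s }, { r, t }, { s, t }, { p, q, r }, { p, q, s }, { p, q, t }, { p, r, s }, { p, r, t }, { p, s, t }, { q, r, s }, { q, r, t }, { q, s, t }, { r, s, t }, { p, q, r, s }, { p, q, r, t }, { p, q, s, t }, { p, r, s, t }, { q, r, s, t }, X }.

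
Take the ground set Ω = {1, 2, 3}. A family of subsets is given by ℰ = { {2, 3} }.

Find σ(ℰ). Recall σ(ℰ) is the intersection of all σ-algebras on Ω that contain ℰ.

σ(ℰ) = { ∅, {1}, {2, 3}, Ω }

Check:
Start: ℰ ∪ {∅, Ω} = { ∅, {2, 3}, Ω }.
Step 1 (1 new):
  {1}  = ᶜ of {2, 3}
  |family| = 4
Step 2: closed — nothing new.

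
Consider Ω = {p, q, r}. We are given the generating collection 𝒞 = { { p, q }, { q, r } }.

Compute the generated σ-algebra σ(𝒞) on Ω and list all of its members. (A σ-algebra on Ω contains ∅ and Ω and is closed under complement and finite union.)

|σ(𝒞)| = 8.  σ(𝒞) = { ∅, { p }, { q }, { r }, { p, q }, { p, r }, { q, r }, Ω }

Derivation:
Begin from { ∅, { p, q }, { q, r }, Ω } (that is, 𝒞 plus ∅ and Ω).
Pass 1: +2 →
  { p }  = Ω∖{ q, r }
  { r }  = Ω∖{ p, q }
  (now 6)
Pass 2: 1 new —
  { p, r }  = { r } ∪ { p }
  (now 7)
Pass 3. New:
  { q }  = Ω∖{ p, r }
  (now 8)
Pass 4: closed — nothing new.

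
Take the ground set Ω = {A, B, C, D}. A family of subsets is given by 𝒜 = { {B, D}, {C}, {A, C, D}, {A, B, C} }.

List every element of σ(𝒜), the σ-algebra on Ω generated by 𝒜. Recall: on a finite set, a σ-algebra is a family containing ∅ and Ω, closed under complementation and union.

Take S₀ = 𝒜 ∪ {∅, Ω} = { {}, {C}, {B, D}, {A, B, C}, {A, C, D}, Ω }.
Pass 1: +5 →
  {B}  = ᶜ of {A, C, D}
  {D}  = ᶜ of {A, B, C}
  {A, C}  = ᶜ of {B, D}
  {A, B, D}  = ᶜ of {C}
  {B, C, D}  = {C} ∪ {B, D}
  |family| = 11
Pass 2: 3 new —
  {A}  = ᶜ of {B, C, D}
  {B, C}  = {B} ∪ {C}
  {C, D}  = {C} ∪ {D}
  |family| = 14
Pass 3: +2 →
  {A, B}  = ᶜ of {C, D}
  {A, D}  = ᶜ of {B, C}
  |family| = 16
Pass 4: no new sets; the family is a σ-algebra.

Therefore σ(𝒜) = { {}, {A}, {B}, {C}, {D}, {A, B}, {A, C}, {A, D}, {B, C}, {B, D}, {C, D}, {A, B, C}, {A, B, D}, {A, C, D}, {B, C, D}, Ω } (|σ(𝒜)| = 16).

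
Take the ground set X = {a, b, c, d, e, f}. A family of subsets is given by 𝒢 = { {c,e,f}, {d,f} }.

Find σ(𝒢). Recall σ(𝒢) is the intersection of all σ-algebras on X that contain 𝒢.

|σ(𝒢)| = 16.  σ(𝒢) = { {}, {d}, {f}, {a,b}, {c,e}, {d,f}, {a,b,d}, {a,b,f}, {c,d,e}, {c,e,f}, {a,b,c,e}, {a,b,d,f}, {c,d,e,f}, {a,b,c,d,e}, {a,b,c,e,f}, X }

Trace:
Start: 𝒢 ∪ {∅, X} = { {}, {d,f}, {c,e,f}, X }.
Iteration 1 (3 new):
  {a,b,d}  = ᶜ of {c,e,f}
  {a,b,c,e}  = ᶜ of {d,f}
  {c,d,e,f}  = {d,f} ∪ {c,e,f}
  (now 7)
Iteration 2: 4 new —
  {a,b}  = ᶜ of {c,d,e,f}
  {a,b,d,f}  = {d,f} ∪ {a,b,d}
  {a,b,c,d,e}  = {a,b,c,e} ∪ {a,b,d}
  {a,b,c,e,f}  = {c,e,f} ∪ {a,b,c,e}
  (now 11)
Iteration 3. New:
  {d}  = ᶜ of {a,b,c,e,f}
  {f}  = ᶜ of {a,b,c,d,e}
  {c,e}  = ᶜ of {a,b,d,f}
  (now 14)
Iteration 4 (2 new):
  {a,b,f}  = {a,b} ∪ {f}
  {c,d,e}  = {d} ∪ {c,e}
  (now 16)
After Iteration 5 the family is unchanged; done.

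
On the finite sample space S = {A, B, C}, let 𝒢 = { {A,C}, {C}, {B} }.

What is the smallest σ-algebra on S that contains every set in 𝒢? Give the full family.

Seed the family with 𝒢 together with ∅ and S: { ∅, {B}, {C}, {A,C}, S }.
Pass 1 adds 2:
  {A,B}  = complement {C}
  {B,C}  = {C} ∪ {B}
  — 7 sets.
Pass 2: +1 →
  {A}  = complement {B,C}
  — 8 sets.
After Pass 3 the family is unchanged; done.

Therefore σ(𝒢) = { ∅, {A}, {B}, {C}, {A,B}, {A,C}, {B,C}, S } (|σ(𝒢)| = 8).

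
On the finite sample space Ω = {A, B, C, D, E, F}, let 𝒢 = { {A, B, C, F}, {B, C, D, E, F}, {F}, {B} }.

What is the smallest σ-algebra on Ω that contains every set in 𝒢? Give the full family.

Take S₀ = 𝒢 ∪ {∅, Ω} = { ∅, {B}, {F}, {A, B, C, F}, {B, C, D, E, F}, Ω }.
Step 1 adds 5:
  {A}  = complement {B, C, D, E, F}
  {B, F}  = {B} ∪ {F}
  {D, E}  = complement {A, B, C, F}
  {A, B, C, D, E}  = complement {F}
  {A, C, D, E, F}  = complement {B}
  (now 11)
Step 2: 8 new —
  {A, B}  = {B} ∪ {A}
  {A, F}  = {F} ∪ {A}
  {A, B, F}  = {B, F} ∪ {A}
  {A, D, E}  = {D, E} ∪ {A}
  {B, D, E}  = {B} ∪ {D, E}
  {D, E, F}  = {F} ∪ {D, E}
  {A, C, D, E}  = complement {B, F}
  {B, D, E, F}  = {B, F} ∪ {D, E}
  (now 19)
Step 3 (10 new):
  {A, C}  = complement {B, D, E, F}
  {A, B, C}  = complement {D, E, F}
  {A, C, F}  = complement {B, D, E}
  {B, C, F}  = complement {A, D, E}
  {C, D, E}  = complement {A, B, F}
  {A, B, D, E}  = {B} ∪ {A, D, E}
  {A, D, E, F}  = {A, F} ∪ {D, E}
  {B, C, D, E}  = complement {A, F}
  {C, D, E, F}  = complement {A, B}
  {A, B, D, E, F}  = {A, F} ∪ {B, D, E}
  (now 29)
Step 4. New:
  {C}  = complement {A, B, D, E, F}
  {B, C}  = complement {A, D, E, F}
  {C, F}  = complement {A, B, D, E}
  (now 32)
Step 5: already closed under ᶜ and ∪.

Therefore σ(𝒢) = { ∅, {A}, {B}, {C}, {F}, {A, B}, {A, C}, {A, F}, {B, C}, {B, F}, {C, F}, {D, E}, {A, B, C}, {A, B, F}, {A, C, F}, {A, D, E}, {B, C, F}, {B, D, E}, {C, D, E}, {D, E, F}, {A, B, C, F}, {A, B, D, E}, {A, C, D, E}, {A, D, E, F}, {B, C, D, E}, {B, D, E, F}, {C, D, E, F}, {A, B, C, D, E}, {A, B, D, E, F}, {A, C, D, E, F}, {B, C, D, E, F}, Ω } (|σ(𝒢)| = 32).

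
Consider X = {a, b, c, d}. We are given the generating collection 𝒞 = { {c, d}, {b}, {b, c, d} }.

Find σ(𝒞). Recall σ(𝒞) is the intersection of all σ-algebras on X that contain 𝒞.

σ(𝒞) (8 sets): { ∅, {a}, {b}, {a, b}, {c, d}, {a, c, d}, {b, c, d}, X }

Working:
Take S₀ = 𝒞 ∪ {∅, X} = { ∅, {b}, {c, d}, {b, c, d}, X }.
Iteration 1: 3 new —
  {a}  = ᶜ of {b, c, d}
  {a, b}  = ᶜ of {c, d}
  {a, c, d}  = ᶜ of {b}
Iteration 2: already closed under ᶜ and ∪.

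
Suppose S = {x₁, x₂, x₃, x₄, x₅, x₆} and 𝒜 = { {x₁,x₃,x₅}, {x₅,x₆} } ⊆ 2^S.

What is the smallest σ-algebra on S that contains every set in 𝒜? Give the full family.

σ(𝒜) = { ∅, {x₅}, {x₆}, {x₁,x₃}, {x₂,x₄}, {x₅,x₆}, {x₁,x₃,x₅}, {x₁,x₃,x₆}, {x₂,x₄,x₅}, {x₂,x₄,x₆}, {x₁,x₂,x₃,x₄}, {x₁,x₃,x₅,x₆}, {x₂,x₄,x₅,x₆}, {x₁,x₂,x₃,x₄,x₅}, {x₁,x₂,x₃,x₄,x₆}, S }

Derivation:
Take S₀ = 𝒜 ∪ {∅, S} = { ∅, {x₅,x₆}, {x₁,x₃,x₅}, S }.
Iteration 1 adds 3:
  {x₂,x₄,x₆}  = complement {x₁,x₃,x₅}
  {x₁,x₂,x₃,x₄}  = complement {x₅,x₆}
  {x₁,x₃,x₅,x₆}  = {x₁,x₃,x₅} ∪ {x₅,x₆}
  |family| = 7
Iteration 2. New:
  {x₂,x₄}  = complement {x₁,x₃,x₅,x₆}
  {x₂,x₄,x₅,x₆}  = {x₂,x₄,x₆} ∪ {x₅,x₆}
  {x₁,x₂,x₃,x₄,x₅}  = {x₁,x₃,x₅} ∪ {x₁,x₂,x₃,x₄}
  {x₁,x₂,x₃,x₄,x₆}  = {x₂,x₄,x₆} ∪ {x₁,x₂,x₃,x₄}
  |family| = 11
Iteration 3: 3 new —
  {x₅}  = complement {x₁,x₂,x₃,x₄,x₆}
  {x₆}  = complement {x₁,x₂,x₃,x₄,x₅}
  {x₁,x₃}  = complement {x₂,x₄,x₅,x₆}
  |family| = 14
Iteration 4: +2 →
  {x₁,x₃,x₆}  = {x₁,x₃} ∪ {x₆}
  {x₂,x₄,x₅}  = {x₂,x₄} ∪ {x₅}
  |family| = 16
Iteration 5: already closed under ᶜ and ∪.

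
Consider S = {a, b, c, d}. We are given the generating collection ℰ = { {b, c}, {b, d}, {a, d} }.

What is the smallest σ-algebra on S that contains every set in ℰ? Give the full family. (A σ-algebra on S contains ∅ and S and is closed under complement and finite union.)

|σ(ℰ)| = 16.  σ(ℰ) = { {}, {a}, {b}, {c}, {d}, {a, b}, {a, c}, {a, d}, {b, c}, {b, d}, {c, d}, {a, b, c}, {a, b, d}, {a, c, d}, {b, c, d}, S }

Derivation:
Start: ℰ ∪ {∅, S} = { {}, {a, d}, {b, c}, {b, d}, S }.
Iteration 1: 3 new —
  {a, c}  = {b, d}ᶜ
  {a, b, d}  = {a, d} ∪ {b, d}
  {b, c, d}  = {b, c} ∪ {b, d}
  (now 8)
Iteration 2. New:
  {a}  = {b, c, d}ᶜ
  {c}  = {a, b, d}ᶜ
  {a, b, c}  = {b, c} ∪ {a, c}
  {a, c, d}  = {a, d} ∪ {a, c}
  (now 12)
Iteration 3: 2 new —
  {b}  = {a, c, d}ᶜ
  {d}  = {a, b, c}ᶜ
  (now 14)
Iteration 4: 2 new —
  {a, b}  = {b} ∪ {a}
  {c, d}  = {c} ∪ {d}
  (now 16)
Iteration 5: already closed under ᶜ and ∪.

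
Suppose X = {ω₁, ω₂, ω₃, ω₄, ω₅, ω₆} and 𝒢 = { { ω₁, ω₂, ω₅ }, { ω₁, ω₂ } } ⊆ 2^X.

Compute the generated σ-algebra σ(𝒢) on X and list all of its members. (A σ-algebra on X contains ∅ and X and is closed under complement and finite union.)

|σ(𝒢)| = 8.  σ(𝒢) = { {}, { ω₅ }, { ω₁, ω₂ }, { ω₁, ω₂, ω₅ }, { ω₃, ω₄, ω₆ }, { ω₃, ω₄, ω₅, ω₆ }, { ω₁, ω₂, ω₃, ω₄, ω₆ }, X }

Working:
Begin from { {}, { ω₁, ω₂ }, { ω₁, ω₂, ω₅ }, X } (that is, 𝒢 plus ∅ and X).
Step 1 (2 new):
  { ω₃, ω₄, ω₆ }  = ᶜ of { ω₁, ω₂, ω₅ }
  { ω₃, ω₄, ω₅, ω₆ }  = ᶜ of { ω₁, ω₂ }
Step 2 (1 new):
  { ω₁, ω₂, ω₃, ω₄, ω₆ }  = { ω₁, ω₂ } ∪ { ω₃, ω₄, ω₆ }
Step 3 (1 new):
  { ω₅ }  = ᶜ of { ω₁, ω₂, ω₃, ω₄, ω₆ }
Step 4: closed — nothing new.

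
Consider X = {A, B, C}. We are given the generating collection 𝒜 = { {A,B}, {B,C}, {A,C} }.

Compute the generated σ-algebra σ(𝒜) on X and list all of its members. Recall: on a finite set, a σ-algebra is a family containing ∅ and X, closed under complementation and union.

Initial family (5 sets): { {}, {A,B}, {A,C}, {B,C}, X }.
Iteration 1 (3 new):
  {A}  = complement {B,C}
  {B}  = complement {A,C}
  {C}  = complement {A,B}
Iteration 2: no new sets; the family is a σ-algebra.

σ(𝒜) = { {}, {A}, {B}, {C}, {A,B}, {A,C}, {B,C}, X }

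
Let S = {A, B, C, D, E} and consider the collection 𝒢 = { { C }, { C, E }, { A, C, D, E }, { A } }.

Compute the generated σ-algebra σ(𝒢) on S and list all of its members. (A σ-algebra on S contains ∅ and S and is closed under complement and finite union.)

σ(𝒢) (32 sets): { ∅, { A }, { B }, { C }, { D }, { E }, { A, B }, { A, C }, { A, D }, { A, E }, { B, C }, { B, D }, { B, E }, { C, D }, { C, E }, { D, E }, { A, B, C }, { A, B, D }, { A, B, E }, { A, C, D }, { A, C, E }, { A, D, E }, { B, C, D }, { B, C, E }, { B, D, E }, { C, D, E }, { A, B, C, D }, { A, B, C, E }, { A, B, D, E }, { A, C, D, E }, { B, C, D, E }, S }

Check:
Start: 𝒢 ∪ {∅, S} = { ∅, { A }, { C }, { C, E }, { A, C, D, E }, S }.
Iteration 1 (6 new):
  { B }  = complement { A, C, D, E }
  { A, C }  = { C } ∪ { A }
  { A, B, D }  = complement { C, E }
  { A, C, E }  = { C, E } ∪ { A }
  { A, B, D, E }  = complement { C }
  { B, C, D, E }  = complement { A }
  — 12 sets.
Iteration 2 (8 new):
  { A, B }  = { B } ∪ { A }
  { B, C }  = { B } ∪ { C }
  { B, D }  = complement { A, C, E }
  { A, B, C }  = { B } ∪ { A, C }
  { B, C, E }  = { B } ∪ { C, E }
  { B, D, E }  = complement { A, C }
  { A, B, C, D }  = { A, B, D } ∪ { C }
  { A, B, C, E }  = { A, C, E } ∪ { B }
  — 20 sets.
Iteration 3 adds 7:
  { D }  = complement { A, B, C, E }
  { E }  = complement { A, B, C, D }
  { A, D }  = complement { B, C, E }
  { D, E }  = complement { A, B, C }
  { A, D, E }  = complement { B, C }
  { B, C, D }  = { B, D } ∪ { C }
  { C, D, E }  = complement { A, B }
  — 27 sets.
Iteration 4 (5 new):
  { A, E }  = complement { B, C, D }
  { B, E }  = { B } ∪ { E }
  { C, D }  = { C } ∪ { D }
  { A, B, E }  = { A, B } ∪ { E }
  { A, C, D }  = { C } ∪ { A, D }
  — 32 sets.
Iteration 5: closed — nothing new.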